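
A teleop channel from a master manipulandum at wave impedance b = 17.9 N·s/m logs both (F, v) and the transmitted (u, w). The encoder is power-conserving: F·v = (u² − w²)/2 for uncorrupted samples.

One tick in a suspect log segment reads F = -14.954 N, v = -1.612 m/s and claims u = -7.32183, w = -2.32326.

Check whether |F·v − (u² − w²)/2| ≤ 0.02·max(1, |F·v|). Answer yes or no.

yes

F·v = (-14.954)×(-1.612) = 24.10585 W.
(u² − w²)/2 = (53.60919 − 5.39754)/2 = 24.10583 W.
|Δ| = 0.00002;  2% of max(1, |F·v|) = 0.48212.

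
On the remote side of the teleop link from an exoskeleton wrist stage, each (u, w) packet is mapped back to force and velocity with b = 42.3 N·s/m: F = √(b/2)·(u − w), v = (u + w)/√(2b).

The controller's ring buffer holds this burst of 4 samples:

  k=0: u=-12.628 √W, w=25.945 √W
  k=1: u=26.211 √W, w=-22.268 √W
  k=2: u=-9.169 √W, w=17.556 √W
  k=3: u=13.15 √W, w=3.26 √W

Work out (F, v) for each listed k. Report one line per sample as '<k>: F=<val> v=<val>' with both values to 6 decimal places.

0: F=-177.393868 v=1.447842
1: F=222.950699 v=0.428688
2: F=-122.905948 v=0.911846
3: F=45.483249 v=1.784117

k=0: u−w=-38.573000, u+w=13.317000; √(b/2)=4.598913, √(2b)=9.197826; F=4.598913×(-38.573)=-177.393868, v=13.317000/9.197826=1.447842
k=1: u−w=48.479000, u+w=3.943000; √(b/2)=4.598913, √(2b)=9.197826; F=4.598913×48.479=222.950699, v=3.943000/9.197826=0.428688
k=2: u−w=-26.725000, u+w=8.387000; √(b/2)=4.598913, √(2b)=9.197826; F=4.598913×(-26.725)=-122.905948, v=8.387000/9.197826=0.911846
k=3: u−w=9.890000, u+w=16.410000; √(b/2)=4.598913, √(2b)=9.197826; F=4.598913×9.89=45.483249, v=16.410000/9.197826=1.784117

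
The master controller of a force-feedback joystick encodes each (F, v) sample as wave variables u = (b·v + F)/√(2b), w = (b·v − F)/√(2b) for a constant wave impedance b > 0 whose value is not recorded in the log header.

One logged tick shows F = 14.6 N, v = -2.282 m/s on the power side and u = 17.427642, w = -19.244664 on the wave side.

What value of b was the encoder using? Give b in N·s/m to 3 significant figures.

u + w = -1.817022;  u + w = √(2b)·v, so √(2b) = -1.817022/(-2.282) = 0.796241.
b = (√(2b))²/2 = 0.634000/2 = 0.317000.
(Check via u − w = 2F/√(2b): u − w = 36.672306, 2F/√(2b) = 36.672313.)

b = 0.317 N·s/m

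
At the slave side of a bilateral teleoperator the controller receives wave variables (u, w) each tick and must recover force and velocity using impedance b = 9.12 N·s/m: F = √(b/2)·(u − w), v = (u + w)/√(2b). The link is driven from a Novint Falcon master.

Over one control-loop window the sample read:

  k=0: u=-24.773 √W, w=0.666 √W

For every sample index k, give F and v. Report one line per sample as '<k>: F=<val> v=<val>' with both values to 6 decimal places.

0: F=-54.322839 v=-5.644569

k=0: u−w=-25.439000, u+w=-24.107000; √(b/2)=2.135416, √(2b)=4.270831; F=2.135416×(-25.439)=-54.322839, v=-24.107000/4.270831=-5.644569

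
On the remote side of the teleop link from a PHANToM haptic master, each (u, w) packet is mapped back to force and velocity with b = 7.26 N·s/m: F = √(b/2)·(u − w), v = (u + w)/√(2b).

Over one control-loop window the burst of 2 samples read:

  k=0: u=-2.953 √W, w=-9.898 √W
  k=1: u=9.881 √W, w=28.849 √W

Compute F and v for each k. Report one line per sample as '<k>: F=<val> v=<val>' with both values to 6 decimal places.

k=0: u−w=6.945000, u+w=-12.851000; √(b/2)=1.905256, √(2b)=3.810512; F=1.905256×6.945=13.232002, v=-12.851000/3.810512=-3.372513
k=1: u−w=-18.968000, u+w=38.730000; √(b/2)=1.905256, √(2b)=3.810512; F=1.905256×(-18.968)=-36.138894, v=38.730000/3.810512=10.163989

0: F=13.232002 v=-3.372513
1: F=-36.138894 v=10.163989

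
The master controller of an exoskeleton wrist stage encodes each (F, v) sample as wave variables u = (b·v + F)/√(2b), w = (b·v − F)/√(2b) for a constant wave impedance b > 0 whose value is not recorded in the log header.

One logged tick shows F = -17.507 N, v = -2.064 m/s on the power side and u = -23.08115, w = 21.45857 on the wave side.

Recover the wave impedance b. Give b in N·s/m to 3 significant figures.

b = 0.309 N·s/m

u + w = -1.62258;  u + w = √(2b)·v, so √(2b) = -1.62258/(-2.064) = 0.78613.
b = (√(2b))²/2 = 0.61801/2 = 0.30900.
(Check via u − w = 2F/√(2b): u − w = -44.53972, 2F/√(2b) = -44.53950.)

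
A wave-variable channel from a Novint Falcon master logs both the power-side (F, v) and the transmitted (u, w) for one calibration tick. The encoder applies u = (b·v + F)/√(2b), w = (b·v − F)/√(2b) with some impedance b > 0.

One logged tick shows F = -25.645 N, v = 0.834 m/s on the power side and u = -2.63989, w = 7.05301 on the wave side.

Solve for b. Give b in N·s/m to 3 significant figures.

u + w = 4.41312;  u + w = √(2b)·v, so √(2b) = 4.41312/0.834 = 5.29151.
b = (√(2b))²/2 = 28.00009/2 = 14.00004.
(Check via u − w = 2F/√(2b): u − w = -9.69290, 2F/√(2b) = -9.69288.)

b = 14 N·s/m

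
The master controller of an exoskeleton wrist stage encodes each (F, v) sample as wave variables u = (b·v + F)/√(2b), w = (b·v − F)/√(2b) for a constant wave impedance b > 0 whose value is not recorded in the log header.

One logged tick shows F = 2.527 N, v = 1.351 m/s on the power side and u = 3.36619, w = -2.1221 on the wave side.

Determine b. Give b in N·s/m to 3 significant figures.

b = 0.424 N·s/m

u + w = 1.24409;  u + w = √(2b)·v, so √(2b) = 1.24409/1.351 = 0.92087.
b = (√(2b))²/2 = 0.84799/2 = 0.42400.
(Check via u − w = 2F/√(2b): u − w = 5.48829, 2F/√(2b) = 5.48831.)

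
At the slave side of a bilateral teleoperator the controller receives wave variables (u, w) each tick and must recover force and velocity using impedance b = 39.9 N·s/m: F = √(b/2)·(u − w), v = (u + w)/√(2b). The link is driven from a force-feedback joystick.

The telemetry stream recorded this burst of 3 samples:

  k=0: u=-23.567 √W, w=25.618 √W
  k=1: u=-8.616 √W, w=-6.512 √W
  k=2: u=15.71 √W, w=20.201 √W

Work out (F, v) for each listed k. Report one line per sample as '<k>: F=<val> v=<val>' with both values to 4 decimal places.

0: F=-219.6869 v=0.2296
1: F=-9.3976 v=-1.6935
2: F=-20.0592 v=4.0200

k=0: u−w=-49.1850, u+w=2.0510; √(b/2)=4.4665, √(2b)=8.9331; F=4.4665×(-49.185)=-219.6869, v=2.0510/8.9331=0.2296
k=1: u−w=-2.1040, u+w=-15.1280; √(b/2)=4.4665, √(2b)=8.9331; F=4.4665×(-2.104)=-9.3976, v=-15.1280/8.9331=-1.6935
k=2: u−w=-4.4910, u+w=35.9110; √(b/2)=4.4665, √(2b)=8.9331; F=4.4665×(-4.491)=-20.0592, v=35.9110/8.9331=4.0200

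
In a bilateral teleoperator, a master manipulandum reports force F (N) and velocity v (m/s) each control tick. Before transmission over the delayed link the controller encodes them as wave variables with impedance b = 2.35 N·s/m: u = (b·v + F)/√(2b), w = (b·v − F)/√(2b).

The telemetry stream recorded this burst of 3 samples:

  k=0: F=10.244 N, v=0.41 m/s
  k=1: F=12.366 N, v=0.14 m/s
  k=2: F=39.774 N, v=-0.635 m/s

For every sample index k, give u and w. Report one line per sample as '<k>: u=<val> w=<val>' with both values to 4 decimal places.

0: u=5.1696 w=-4.2808
1: u=5.8558 w=-5.5523
2: u=17.6581 w=-19.0347

k=0: b·v=2.35×0.41=0.9635; √(2b)=2.1679; u=(0.9635+10.244)/2.1679=5.1696, w=(0.9635−10.244)/2.1679=-4.2808
k=1: b·v=2.35×0.14=0.3290; √(2b)=2.1679; u=(0.3290+12.366)/2.1679=5.8558, w=(0.3290−12.366)/2.1679=-5.5523
k=2: b·v=2.35×(-0.635)=-1.4923; √(2b)=2.1679; u=(-1.4923+39.774)/2.1679=17.6581, w=(-1.4923−39.774)/2.1679=-19.0347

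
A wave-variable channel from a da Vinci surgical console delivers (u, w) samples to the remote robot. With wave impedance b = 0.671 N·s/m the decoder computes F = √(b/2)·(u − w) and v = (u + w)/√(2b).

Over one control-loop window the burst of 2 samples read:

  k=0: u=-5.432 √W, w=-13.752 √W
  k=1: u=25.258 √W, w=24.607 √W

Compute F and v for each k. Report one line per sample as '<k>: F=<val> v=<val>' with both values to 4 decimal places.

0: F=4.8191 v=-16.5601
1: F=0.3771 v=43.0447

k=0: u−w=8.3200, u+w=-19.1840; √(b/2)=0.5792, √(2b)=1.1584; F=0.5792×8.32=4.8191, v=-19.1840/1.1584=-16.5601
k=1: u−w=0.6510, u+w=49.8650; √(b/2)=0.5792, √(2b)=1.1584; F=0.5792×0.651=0.3771, v=49.8650/1.1584=43.0447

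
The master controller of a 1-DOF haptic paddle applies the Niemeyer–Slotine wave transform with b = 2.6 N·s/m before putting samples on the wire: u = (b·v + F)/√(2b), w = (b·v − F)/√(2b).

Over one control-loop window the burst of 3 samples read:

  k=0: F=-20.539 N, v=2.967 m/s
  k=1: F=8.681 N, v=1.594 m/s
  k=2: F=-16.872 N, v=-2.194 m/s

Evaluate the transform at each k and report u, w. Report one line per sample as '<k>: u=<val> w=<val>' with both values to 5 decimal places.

0: u=-5.62405 w=12.38985
1: u=5.62431 w=-1.98943
2: u=-9.90041 w=4.89732

k=0: b·v=2.6×2.967=7.71420; √(2b)=2.28035; u=(7.71420+(-20.539))/2.28035=-5.62405, w=(7.71420−(-20.539))/2.28035=12.38985
k=1: b·v=2.6×1.594=4.14440; √(2b)=2.28035; u=(4.14440+8.681)/2.28035=5.62431, w=(4.14440−8.681)/2.28035=-1.98943
k=2: b·v=2.6×(-2.194)=-5.70440; √(2b)=2.28035; u=(-5.70440+(-16.872))/2.28035=-9.90041, w=(-5.70440−(-16.872))/2.28035=4.89732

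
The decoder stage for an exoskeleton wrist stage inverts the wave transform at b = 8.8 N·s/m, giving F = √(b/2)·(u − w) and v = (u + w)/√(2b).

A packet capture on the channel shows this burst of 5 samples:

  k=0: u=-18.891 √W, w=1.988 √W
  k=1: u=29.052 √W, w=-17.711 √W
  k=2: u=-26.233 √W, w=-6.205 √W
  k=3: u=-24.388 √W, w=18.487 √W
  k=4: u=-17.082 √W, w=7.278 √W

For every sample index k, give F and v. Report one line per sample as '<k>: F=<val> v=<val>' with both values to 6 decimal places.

0: F=-43.796160 v=-4.029095
1: F=98.090896 v=2.703305
2: F=-42.011087 v=-7.732105
3: F=-89.935359 v=-1.406596
4: F=-51.097967 v=-2.336937

k=0: u−w=-20.879000, u+w=-16.903000; √(b/2)=2.097618, √(2b)=4.195235; F=2.097618×(-20.879)=-43.796160, v=-16.903000/4.195235=-4.029095
k=1: u−w=46.763000, u+w=11.341000; √(b/2)=2.097618, √(2b)=4.195235; F=2.097618×46.763=98.090896, v=11.341000/4.195235=2.703305
k=2: u−w=-20.028000, u+w=-32.438000; √(b/2)=2.097618, √(2b)=4.195235; F=2.097618×(-20.028)=-42.011087, v=-32.438000/4.195235=-7.732105
k=3: u−w=-42.875000, u+w=-5.901000; √(b/2)=2.097618, √(2b)=4.195235; F=2.097618×(-42.875)=-89.935359, v=-5.901000/4.195235=-1.406596
k=4: u−w=-24.360000, u+w=-9.804000; √(b/2)=2.097618, √(2b)=4.195235; F=2.097618×(-24.36)=-51.097967, v=-9.804000/4.195235=-2.336937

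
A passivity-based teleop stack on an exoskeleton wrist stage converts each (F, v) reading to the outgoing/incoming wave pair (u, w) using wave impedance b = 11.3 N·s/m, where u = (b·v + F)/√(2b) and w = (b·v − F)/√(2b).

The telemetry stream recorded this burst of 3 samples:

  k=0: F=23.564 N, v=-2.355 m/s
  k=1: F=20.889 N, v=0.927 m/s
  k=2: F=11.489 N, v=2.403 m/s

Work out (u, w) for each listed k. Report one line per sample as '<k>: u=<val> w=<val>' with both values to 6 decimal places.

k=0: b·v=11.3×(-2.355)=-26.611500; √(2b)=4.753946; u=(-26.611500+23.564)/4.753946=-0.641046, w=(-26.611500−23.564)/4.753946=-10.554496
k=1: b·v=11.3×0.927=10.475100; √(2b)=4.753946; u=(10.475100+20.889)/4.753946=6.597488, w=(10.475100−20.889)/4.753946=-2.190580
k=2: b·v=11.3×2.403=27.153900; √(2b)=4.753946; u=(27.153900+11.489)/4.753946=8.128595, w=(27.153900−11.489)/4.753946=3.295136

0: u=-0.641046 w=-10.554496
1: u=6.597488 w=-2.190580
2: u=8.128595 w=3.295136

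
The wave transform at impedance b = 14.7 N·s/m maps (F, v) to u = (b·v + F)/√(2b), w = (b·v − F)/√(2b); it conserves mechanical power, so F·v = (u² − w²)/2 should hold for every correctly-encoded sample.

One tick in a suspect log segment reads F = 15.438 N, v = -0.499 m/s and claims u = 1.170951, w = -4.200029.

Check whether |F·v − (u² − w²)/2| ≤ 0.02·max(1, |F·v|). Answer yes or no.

no

F·v = 15.438×(-0.499) = -7.703562 W.
(u² − w²)/2 = (1.371126 − 17.640244)/2 = -8.134559 W.
|Δ| = 0.430997;  2% of max(1, |F·v|) = 0.154071.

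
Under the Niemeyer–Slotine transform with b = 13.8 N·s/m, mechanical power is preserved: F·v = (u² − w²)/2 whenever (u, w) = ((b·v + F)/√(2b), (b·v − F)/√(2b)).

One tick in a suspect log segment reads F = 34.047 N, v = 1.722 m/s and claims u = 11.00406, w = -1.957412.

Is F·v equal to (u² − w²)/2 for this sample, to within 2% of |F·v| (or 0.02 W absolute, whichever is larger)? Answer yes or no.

yes

F·v = 34.047×1.722 = 58.628934 W.
(u² − w²)/2 = (121.089336 − 3.831462)/2 = 58.628937 W.
|Δ| = 0.000003;  2% of max(1, |F·v|) = 1.172579.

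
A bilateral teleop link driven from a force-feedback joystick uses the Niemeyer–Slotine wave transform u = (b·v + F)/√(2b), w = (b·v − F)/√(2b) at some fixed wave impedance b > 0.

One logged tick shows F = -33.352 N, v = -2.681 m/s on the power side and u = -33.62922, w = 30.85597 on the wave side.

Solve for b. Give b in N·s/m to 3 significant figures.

u + w = -2.77325;  u + w = √(2b)·v, so √(2b) = -2.77325/(-2.681) = 1.03441.
b = (√(2b))²/2 = 1.07000/2 = 0.53500.
(Check via u − w = 2F/√(2b): u − w = -64.48519, 2F/√(2b) = -64.48514.)

b = 0.535 N·s/m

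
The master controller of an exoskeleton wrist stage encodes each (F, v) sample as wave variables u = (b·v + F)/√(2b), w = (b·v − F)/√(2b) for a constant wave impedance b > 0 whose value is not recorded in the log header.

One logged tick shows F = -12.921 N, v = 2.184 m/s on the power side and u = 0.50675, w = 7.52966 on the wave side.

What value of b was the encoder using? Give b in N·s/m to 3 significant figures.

b = 6.77 N·s/m

u + w = 8.03641;  u + w = √(2b)·v, so √(2b) = 8.03641/2.184 = 3.67967.
b = (√(2b))²/2 = 13.54001/2 = 6.77000.
(Check via u − w = 2F/√(2b): u − w = -7.02291, 2F/√(2b) = -7.02290.)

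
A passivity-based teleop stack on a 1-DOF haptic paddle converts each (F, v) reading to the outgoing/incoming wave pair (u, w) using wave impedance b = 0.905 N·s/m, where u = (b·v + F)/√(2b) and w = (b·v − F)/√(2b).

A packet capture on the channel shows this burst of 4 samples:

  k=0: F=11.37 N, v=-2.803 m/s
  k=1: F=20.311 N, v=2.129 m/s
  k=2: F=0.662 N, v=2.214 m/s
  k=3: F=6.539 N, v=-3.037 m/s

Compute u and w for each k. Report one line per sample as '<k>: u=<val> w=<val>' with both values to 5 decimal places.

0: u=6.56573 w=-10.33678
1: u=16.52919 w=-13.66491
2: u=1.98138 w=0.99726
3: u=2.81747 w=-6.90333

k=0: b·v=0.905×(-2.803)=-2.53672; √(2b)=1.34536; u=(-2.53672+11.37)/1.34536=6.56573, w=(-2.53672−11.37)/1.34536=-10.33678
k=1: b·v=0.905×2.129=1.92675; √(2b)=1.34536; u=(1.92675+20.311)/1.34536=16.52919, w=(1.92675−20.311)/1.34536=-13.66491
k=2: b·v=0.905×2.214=2.00367; √(2b)=1.34536; u=(2.00367+0.662)/1.34536=1.98138, w=(2.00367−0.662)/1.34536=0.99726
k=3: b·v=0.905×(-3.037)=-2.74849; √(2b)=1.34536; u=(-2.74849+6.539)/1.34536=2.81747, w=(-2.74849−6.539)/1.34536=-6.90333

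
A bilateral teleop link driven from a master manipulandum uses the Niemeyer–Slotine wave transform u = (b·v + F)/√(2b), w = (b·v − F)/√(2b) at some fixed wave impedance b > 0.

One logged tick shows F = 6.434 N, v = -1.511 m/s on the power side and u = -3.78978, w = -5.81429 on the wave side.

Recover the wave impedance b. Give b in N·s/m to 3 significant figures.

b = 20.2 N·s/m

u + w = -9.6041;  u + w = √(2b)·v, so √(2b) = -9.6041/(-1.511) = 6.3561.
b = (√(2b))²/2 = 40.4000/2 = 20.2000.
(Check via u − w = 2F/√(2b): u − w = 2.0245, 2F/√(2b) = 2.0245.)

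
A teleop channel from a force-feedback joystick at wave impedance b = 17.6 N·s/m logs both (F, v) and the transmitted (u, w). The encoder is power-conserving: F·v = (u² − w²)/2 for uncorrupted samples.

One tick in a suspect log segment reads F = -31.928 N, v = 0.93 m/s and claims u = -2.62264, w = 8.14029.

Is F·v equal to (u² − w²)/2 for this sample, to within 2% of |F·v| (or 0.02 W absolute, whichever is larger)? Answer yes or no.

F·v = (-31.928)×0.93 = -29.69304 W.
(u² − w²)/2 = (6.87824 − 66.26432)/2 = -29.69304 W.
|Δ| = 0.00000;  2% of max(1, |F·v|) = 0.59386.

yes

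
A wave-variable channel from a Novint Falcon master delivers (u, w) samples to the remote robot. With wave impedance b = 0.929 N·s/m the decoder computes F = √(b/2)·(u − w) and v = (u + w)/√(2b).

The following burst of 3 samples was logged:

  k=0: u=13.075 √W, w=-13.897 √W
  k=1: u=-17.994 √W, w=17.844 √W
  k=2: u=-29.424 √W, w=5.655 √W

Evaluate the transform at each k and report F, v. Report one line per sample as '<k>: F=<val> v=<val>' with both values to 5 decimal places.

0: F=18.38256 v=-0.60304
1: F=-24.42512 v=-0.11004
2: F=-23.90782 v=-17.43765

k=0: u−w=26.97200, u+w=-0.82200; √(b/2)=0.68154, √(2b)=1.36308; F=0.68154×26.972=18.38256, v=-0.82200/1.36308=-0.60304
k=1: u−w=-35.83800, u+w=-0.15000; √(b/2)=0.68154, √(2b)=1.36308; F=0.68154×(-35.838)=-24.42512, v=-0.15000/1.36308=-0.11004
k=2: u−w=-35.07900, u+w=-23.76900; √(b/2)=0.68154, √(2b)=1.36308; F=0.68154×(-35.079)=-23.90782, v=-23.76900/1.36308=-17.43765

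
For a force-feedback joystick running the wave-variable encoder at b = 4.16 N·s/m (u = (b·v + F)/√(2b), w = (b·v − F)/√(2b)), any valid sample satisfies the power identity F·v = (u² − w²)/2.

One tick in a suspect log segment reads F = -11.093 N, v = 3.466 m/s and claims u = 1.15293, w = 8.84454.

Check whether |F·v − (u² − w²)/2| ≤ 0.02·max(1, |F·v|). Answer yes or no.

yes

F·v = (-11.093)×3.466 = -38.4483 W.
(u² − w²)/2 = (1.3292 − 78.2259)/2 = -38.4483 W.
|Δ| = 0.0000;  2% of max(1, |F·v|) = 0.7690.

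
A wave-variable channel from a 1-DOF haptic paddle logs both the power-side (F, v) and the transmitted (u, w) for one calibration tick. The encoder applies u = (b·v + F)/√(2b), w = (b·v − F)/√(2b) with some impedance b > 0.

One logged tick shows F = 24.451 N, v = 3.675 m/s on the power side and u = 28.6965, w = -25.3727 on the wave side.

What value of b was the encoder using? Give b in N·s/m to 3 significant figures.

u + w = 3.3238;  u + w = √(2b)·v, so √(2b) = 3.3238/3.675 = 0.9044.
b = (√(2b))²/2 = 0.8180/2 = 0.4090.
(Check via u − w = 2F/√(2b): u − w = 54.0692, 2F/√(2b) = 54.0691.)

b = 0.409 N·s/m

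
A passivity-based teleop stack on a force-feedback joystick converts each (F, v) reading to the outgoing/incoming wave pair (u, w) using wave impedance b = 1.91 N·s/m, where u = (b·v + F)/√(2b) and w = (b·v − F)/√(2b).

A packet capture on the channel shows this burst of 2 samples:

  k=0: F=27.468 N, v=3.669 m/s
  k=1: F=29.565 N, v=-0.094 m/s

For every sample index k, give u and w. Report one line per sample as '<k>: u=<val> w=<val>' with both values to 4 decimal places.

k=0: b·v=1.91×3.669=7.0078; √(2b)=1.9545; u=(7.0078+27.468)/1.9545=17.6393, w=(7.0078−27.468)/1.9545=-10.4684
k=1: b·v=1.91×(-0.094)=-0.1795; √(2b)=1.9545; u=(-0.1795+29.565)/1.9545=15.0349, w=(-0.1795−29.565)/1.9545=-15.2186

0: u=17.6393 w=-10.4684
1: u=15.0349 w=-15.2186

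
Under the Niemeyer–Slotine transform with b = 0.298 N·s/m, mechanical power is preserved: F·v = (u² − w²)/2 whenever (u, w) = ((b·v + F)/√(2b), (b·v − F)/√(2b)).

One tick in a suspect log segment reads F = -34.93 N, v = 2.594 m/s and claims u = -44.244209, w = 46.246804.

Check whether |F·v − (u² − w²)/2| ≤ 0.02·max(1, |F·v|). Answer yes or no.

F·v = (-34.93)×2.594 = -90.608420 W.
(u² − w²)/2 = (1957.550030 − 2138.766880)/2 = -90.608425 W.
|Δ| = 0.000005;  2% of max(1, |F·v|) = 1.812168.

yes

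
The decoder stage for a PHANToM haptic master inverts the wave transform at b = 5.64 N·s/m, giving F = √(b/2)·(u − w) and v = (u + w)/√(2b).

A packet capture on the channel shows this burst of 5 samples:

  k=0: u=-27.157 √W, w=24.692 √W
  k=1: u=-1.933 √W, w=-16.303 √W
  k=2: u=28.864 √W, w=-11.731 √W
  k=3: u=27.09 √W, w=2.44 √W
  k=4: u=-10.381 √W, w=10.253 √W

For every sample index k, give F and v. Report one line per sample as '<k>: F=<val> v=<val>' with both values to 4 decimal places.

0: F=-87.0693 v=-0.7339
1: F=24.1313 v=-5.4297
2: F=68.1706 v=5.1013
3: F=41.3944 v=8.7924
4: F=-34.6504 v=-0.0381

k=0: u−w=-51.8490, u+w=-2.4650; √(b/2)=1.6793, √(2b)=3.3586; F=1.6793×(-51.849)=-87.0693, v=-2.4650/3.3586=-0.7339
k=1: u−w=14.3700, u+w=-18.2360; √(b/2)=1.6793, √(2b)=3.3586; F=1.6793×14.37=24.1313, v=-18.2360/3.3586=-5.4297
k=2: u−w=40.5950, u+w=17.1330; √(b/2)=1.6793, √(2b)=3.3586; F=1.6793×40.595=68.1706, v=17.1330/3.3586=5.1013
k=3: u−w=24.6500, u+w=29.5300; √(b/2)=1.6793, √(2b)=3.3586; F=1.6793×24.65=41.3944, v=29.5300/3.3586=8.7924
k=4: u−w=-20.6340, u+w=-0.1280; √(b/2)=1.6793, √(2b)=3.3586; F=1.6793×(-20.634)=-34.6504, v=-0.1280/3.3586=-0.0381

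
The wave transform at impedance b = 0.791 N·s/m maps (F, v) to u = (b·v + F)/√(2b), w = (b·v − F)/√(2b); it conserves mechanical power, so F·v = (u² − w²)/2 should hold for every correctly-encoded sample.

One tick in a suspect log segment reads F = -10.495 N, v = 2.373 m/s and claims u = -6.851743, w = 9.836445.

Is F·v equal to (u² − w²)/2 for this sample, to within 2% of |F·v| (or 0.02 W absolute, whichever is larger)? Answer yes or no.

yes

F·v = (-10.495)×2.373 = -24.904635 W.
(u² − w²)/2 = (46.946382 − 96.755650)/2 = -24.904634 W.
|Δ| = 0.000001;  2% of max(1, |F·v|) = 0.498093.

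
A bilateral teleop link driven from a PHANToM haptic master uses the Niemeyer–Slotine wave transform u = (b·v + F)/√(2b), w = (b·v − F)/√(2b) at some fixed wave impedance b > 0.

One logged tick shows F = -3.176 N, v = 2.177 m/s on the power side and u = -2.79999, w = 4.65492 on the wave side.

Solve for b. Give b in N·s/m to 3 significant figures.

u + w = 1.85493;  u + w = √(2b)·v, so √(2b) = 1.85493/2.177 = 0.85206.
b = (√(2b))²/2 = 0.72600/2 = 0.36300.
(Check via u − w = 2F/√(2b): u − w = -7.45491, 2F/√(2b) = -7.45489.)

b = 0.363 N·s/m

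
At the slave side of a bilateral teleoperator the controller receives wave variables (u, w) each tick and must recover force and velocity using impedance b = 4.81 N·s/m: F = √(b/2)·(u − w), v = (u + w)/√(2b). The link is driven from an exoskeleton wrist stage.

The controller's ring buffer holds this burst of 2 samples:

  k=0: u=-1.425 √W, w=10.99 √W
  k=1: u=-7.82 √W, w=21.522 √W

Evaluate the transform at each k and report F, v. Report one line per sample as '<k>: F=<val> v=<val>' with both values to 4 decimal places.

0: F=-19.2533 v=3.0839
1: F=-45.5038 v=4.4177

k=0: u−w=-12.4150, u+w=9.5650; √(b/2)=1.5508, √(2b)=3.1016; F=1.5508×(-12.415)=-19.2533, v=9.5650/3.1016=3.0839
k=1: u−w=-29.3420, u+w=13.7020; √(b/2)=1.5508, √(2b)=3.1016; F=1.5508×(-29.342)=-45.5038, v=13.7020/3.1016=4.4177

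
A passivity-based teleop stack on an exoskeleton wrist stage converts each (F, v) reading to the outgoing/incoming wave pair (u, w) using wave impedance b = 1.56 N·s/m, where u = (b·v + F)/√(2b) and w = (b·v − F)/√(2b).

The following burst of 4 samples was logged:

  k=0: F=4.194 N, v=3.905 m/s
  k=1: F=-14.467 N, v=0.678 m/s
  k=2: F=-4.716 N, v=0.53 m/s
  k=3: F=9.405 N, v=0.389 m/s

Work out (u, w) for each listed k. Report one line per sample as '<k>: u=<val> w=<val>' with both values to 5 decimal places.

k=0: b·v=1.56×3.905=6.09180; √(2b)=1.76635; u=(6.09180+4.194)/1.76635=5.82319, w=(6.09180−4.194)/1.76635=1.07442
k=1: b·v=1.56×0.678=1.05768; √(2b)=1.76635; u=(1.05768+(-14.467))/1.76635=-7.59153, w=(1.05768−(-14.467))/1.76635=8.78912
k=2: b·v=1.56×0.53=0.82680; √(2b)=1.76635; u=(0.82680+(-4.716))/1.76635=-2.20183, w=(0.82680−(-4.716))/1.76635=3.13799
k=3: b·v=1.56×0.389=0.60684; √(2b)=1.76635; u=(0.60684+9.405)/1.76635=5.66809, w=(0.60684−9.405)/1.76635=-4.98098

0: u=5.82319 w=1.07442
1: u=-7.59153 w=8.78912
2: u=-2.20183 w=3.13799
3: u=5.66809 w=-4.98098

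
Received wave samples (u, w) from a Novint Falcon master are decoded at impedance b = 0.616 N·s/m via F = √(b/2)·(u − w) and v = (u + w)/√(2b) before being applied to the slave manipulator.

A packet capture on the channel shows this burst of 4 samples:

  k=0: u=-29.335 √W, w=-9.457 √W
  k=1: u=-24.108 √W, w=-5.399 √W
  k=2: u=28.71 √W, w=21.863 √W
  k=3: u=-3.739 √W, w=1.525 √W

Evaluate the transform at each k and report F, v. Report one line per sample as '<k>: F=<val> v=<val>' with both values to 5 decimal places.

k=0: u−w=-19.87800, u+w=-38.79200; √(b/2)=0.55498, √(2b)=1.10995; F=0.55498×(-19.878)=-11.03184, v=-38.79200/1.10995=-34.94917
k=1: u−w=-18.70900, u+w=-29.50700; √(b/2)=0.55498, √(2b)=1.10995; F=0.55498×(-18.709)=-10.38307, v=-29.50700/1.10995=-26.58396
k=2: u−w=6.84700, u+w=50.57300; √(b/2)=0.55498, √(2b)=1.10995; F=0.55498×6.847=3.79993, v=50.57300/1.10995=45.56311
k=3: u−w=-5.26400, u+w=-2.21400; √(b/2)=0.55498, √(2b)=1.10995; F=0.55498×(-5.264)=-2.92140, v=-2.21400/1.10995=-1.99468

0: F=-11.03184 v=-34.94917
1: F=-10.38307 v=-26.58396
2: F=3.79993 v=45.56311
3: F=-2.92140 v=-1.99468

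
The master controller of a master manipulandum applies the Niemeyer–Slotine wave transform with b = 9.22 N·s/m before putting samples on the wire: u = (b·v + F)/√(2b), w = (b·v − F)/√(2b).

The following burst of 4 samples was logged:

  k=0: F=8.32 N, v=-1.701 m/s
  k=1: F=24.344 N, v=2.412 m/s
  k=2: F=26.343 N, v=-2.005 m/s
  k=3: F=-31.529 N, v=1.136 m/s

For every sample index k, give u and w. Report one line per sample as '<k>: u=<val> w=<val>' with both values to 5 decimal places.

0: u=-1.71470 w=-5.58971
1: u=10.84785 w=-0.49028
2: u=1.82966 w=-10.43950
3: u=-4.90316 w=9.78136

k=0: b·v=9.22×(-1.701)=-15.68322; √(2b)=4.29418; u=(-15.68322+8.32)/4.29418=-1.71470, w=(-15.68322−8.32)/4.29418=-5.58971
k=1: b·v=9.22×2.412=22.23864; √(2b)=4.29418; u=(22.23864+24.344)/4.29418=10.84785, w=(22.23864−24.344)/4.29418=-0.49028
k=2: b·v=9.22×(-2.005)=-18.48610; √(2b)=4.29418; u=(-18.48610+26.343)/4.29418=1.82966, w=(-18.48610−26.343)/4.29418=-10.43950
k=3: b·v=9.22×1.136=10.47392; √(2b)=4.29418; u=(10.47392+(-31.529))/4.29418=-4.90316, w=(10.47392−(-31.529))/4.29418=9.78136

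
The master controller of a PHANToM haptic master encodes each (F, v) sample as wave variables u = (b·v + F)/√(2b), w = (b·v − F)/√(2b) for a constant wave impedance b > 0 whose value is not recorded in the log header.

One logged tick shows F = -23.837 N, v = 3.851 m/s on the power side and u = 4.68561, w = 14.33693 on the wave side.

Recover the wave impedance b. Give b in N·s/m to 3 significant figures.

u + w = 19.0225;  u + w = √(2b)·v, so √(2b) = 19.0225/3.851 = 4.9396.
b = (√(2b))²/2 = 24.4000/2 = 12.2000.
(Check via u − w = 2F/√(2b): u − w = -9.6513, 2F/√(2b) = -9.6513.)

b = 12.2 N·s/m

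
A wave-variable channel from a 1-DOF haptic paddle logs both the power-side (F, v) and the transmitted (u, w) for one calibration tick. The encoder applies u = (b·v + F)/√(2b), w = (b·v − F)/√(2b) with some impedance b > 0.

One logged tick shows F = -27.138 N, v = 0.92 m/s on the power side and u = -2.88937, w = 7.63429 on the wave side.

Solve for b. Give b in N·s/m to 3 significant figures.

b = 13.3 N·s/m

u + w = 4.74492;  u + w = √(2b)·v, so √(2b) = 4.74492/0.92 = 5.15752.
b = (√(2b))²/2 = 26.60003/2 = 13.30002.
(Check via u − w = 2F/√(2b): u − w = -10.52366, 2F/√(2b) = -10.52366.)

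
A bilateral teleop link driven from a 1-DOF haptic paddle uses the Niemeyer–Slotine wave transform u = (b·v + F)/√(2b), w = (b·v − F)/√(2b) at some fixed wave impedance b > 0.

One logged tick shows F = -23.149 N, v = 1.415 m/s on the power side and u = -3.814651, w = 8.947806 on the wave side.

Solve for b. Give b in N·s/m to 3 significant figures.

b = 6.58 N·s/m

u + w = 5.133155;  u + w = √(2b)·v, so √(2b) = 5.133155/1.415 = 3.627671.
b = (√(2b))²/2 = 13.160000/2 = 6.580000.
(Check via u − w = 2F/√(2b): u − w = -12.762457, 2F/√(2b) = -12.762457.)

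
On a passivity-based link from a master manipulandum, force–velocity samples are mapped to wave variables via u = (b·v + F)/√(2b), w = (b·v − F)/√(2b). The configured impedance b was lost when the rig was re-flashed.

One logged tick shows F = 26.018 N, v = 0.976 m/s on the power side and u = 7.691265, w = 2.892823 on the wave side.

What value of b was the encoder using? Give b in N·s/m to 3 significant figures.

u + w = 10.584088;  u + w = √(2b)·v, so √(2b) = 10.584088/0.976 = 10.844352.
b = (√(2b))²/2 = 117.599980/2 = 58.799990.
(Check via u − w = 2F/√(2b): u − w = 4.798442, 2F/√(2b) = 4.798442.)

b = 58.8 N·s/m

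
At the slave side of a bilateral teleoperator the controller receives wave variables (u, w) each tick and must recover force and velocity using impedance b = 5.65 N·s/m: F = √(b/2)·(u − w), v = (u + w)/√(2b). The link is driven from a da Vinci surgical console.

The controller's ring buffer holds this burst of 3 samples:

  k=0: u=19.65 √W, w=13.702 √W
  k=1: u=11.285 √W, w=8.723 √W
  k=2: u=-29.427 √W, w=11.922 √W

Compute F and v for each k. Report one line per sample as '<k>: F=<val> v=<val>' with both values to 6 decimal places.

0: F=9.997242 v=9.921622
1: F=4.306142 v=5.952021
2: F=-69.498309 v=-5.207423

k=0: u−w=5.948000, u+w=33.352000; √(b/2)=1.680774, √(2b)=3.361547; F=1.680774×5.948=9.997242, v=33.352000/3.361547=9.921622
k=1: u−w=2.562000, u+w=20.008000; √(b/2)=1.680774, √(2b)=3.361547; F=1.680774×2.562=4.306142, v=20.008000/3.361547=5.952021
k=2: u−w=-41.349000, u+w=-17.505000; √(b/2)=1.680774, √(2b)=3.361547; F=1.680774×(-41.349)=-69.498309, v=-17.505000/3.361547=-5.207423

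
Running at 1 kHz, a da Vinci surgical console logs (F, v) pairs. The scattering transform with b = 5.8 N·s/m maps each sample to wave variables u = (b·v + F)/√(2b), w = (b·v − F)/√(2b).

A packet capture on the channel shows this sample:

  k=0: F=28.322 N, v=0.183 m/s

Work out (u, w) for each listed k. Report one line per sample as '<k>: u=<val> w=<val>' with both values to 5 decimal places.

k=0: b·v=5.8×0.183=1.06140; √(2b)=3.40588; u=(1.06140+28.322)/3.40588=8.62726, w=(1.06140−28.322)/3.40588=-8.00399

0: u=8.62726 w=-8.00399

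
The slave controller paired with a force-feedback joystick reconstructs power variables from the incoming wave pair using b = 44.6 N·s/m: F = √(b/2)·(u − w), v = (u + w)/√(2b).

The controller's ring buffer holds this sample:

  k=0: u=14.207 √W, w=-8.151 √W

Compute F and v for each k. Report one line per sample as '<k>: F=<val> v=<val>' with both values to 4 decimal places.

0: F=105.5809 v=0.6412

k=0: u−w=22.3580, u+w=6.0560; √(b/2)=4.7223, √(2b)=9.4446; F=4.7223×22.358=105.5809, v=6.0560/9.4446=0.6412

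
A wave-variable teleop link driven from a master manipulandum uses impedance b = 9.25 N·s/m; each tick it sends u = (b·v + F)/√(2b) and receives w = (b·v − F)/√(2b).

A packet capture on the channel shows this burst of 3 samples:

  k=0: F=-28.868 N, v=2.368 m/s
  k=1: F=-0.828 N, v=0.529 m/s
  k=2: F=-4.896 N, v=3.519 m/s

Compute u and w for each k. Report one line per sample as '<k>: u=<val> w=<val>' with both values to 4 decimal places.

0: u=-1.6191 w=11.8043
1: u=0.9452 w=1.3302
2: u=6.4296 w=8.7062

k=0: b·v=9.25×2.368=21.9040; √(2b)=4.3012; u=(21.9040+(-28.868))/4.3012=-1.6191, w=(21.9040−(-28.868))/4.3012=11.8043
k=1: b·v=9.25×0.529=4.8933; √(2b)=4.3012; u=(4.8933+(-0.828))/4.3012=0.9452, w=(4.8933−(-0.828))/4.3012=1.3302
k=2: b·v=9.25×3.519=32.5508; √(2b)=4.3012; u=(32.5508+(-4.896))/4.3012=6.4296, w=(32.5508−(-4.896))/4.3012=8.7062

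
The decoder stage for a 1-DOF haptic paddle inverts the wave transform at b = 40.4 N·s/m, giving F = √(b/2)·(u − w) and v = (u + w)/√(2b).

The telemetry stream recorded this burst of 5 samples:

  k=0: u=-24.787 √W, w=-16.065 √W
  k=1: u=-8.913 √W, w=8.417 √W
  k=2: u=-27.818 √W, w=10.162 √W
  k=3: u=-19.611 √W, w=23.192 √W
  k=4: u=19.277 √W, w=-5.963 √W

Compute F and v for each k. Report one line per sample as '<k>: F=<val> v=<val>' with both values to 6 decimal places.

k=0: u−w=-8.722000, u+w=-40.852000; √(b/2)=4.494441, √(2b)=8.988882; F=4.494441×(-8.722)=-39.200514, v=-40.852000/8.988882=-4.544725
k=1: u−w=-17.330000, u+w=-0.496000; √(b/2)=4.494441, √(2b)=8.988882; F=4.494441×(-17.33)=-77.888663, v=-0.496000/8.988882=-0.055179
k=2: u−w=-37.980000, u+w=-17.656000; √(b/2)=4.494441, √(2b)=8.988882; F=4.494441×(-37.98)=-170.698870, v=-17.656000/8.988882=-1.964204
k=3: u−w=-42.803000, u+w=3.581000; √(b/2)=4.494441, √(2b)=8.988882; F=4.494441×(-42.803)=-192.375559, v=3.581000/8.988882=0.398381
k=4: u−w=25.240000, u+w=13.314000; √(b/2)=4.494441, √(2b)=8.988882; F=4.494441×25.24=113.439691, v=13.314000/8.988882=1.481163

0: F=-39.200514 v=-4.544725
1: F=-77.888663 v=-0.055179
2: F=-170.698870 v=-1.964204
3: F=-192.375559 v=0.398381
4: F=113.439691 v=1.481163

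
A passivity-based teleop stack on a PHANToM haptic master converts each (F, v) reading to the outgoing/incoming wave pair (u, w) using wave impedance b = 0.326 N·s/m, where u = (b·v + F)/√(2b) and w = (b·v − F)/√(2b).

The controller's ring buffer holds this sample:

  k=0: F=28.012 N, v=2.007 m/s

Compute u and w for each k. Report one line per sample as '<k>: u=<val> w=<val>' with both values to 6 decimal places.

k=0: b·v=0.326×2.007=0.654282; √(2b)=0.807465; u=(0.654282+28.012)/0.807465=35.501571, w=(0.654282−28.012)/0.807465=-33.880988

0: u=35.501571 w=-33.880988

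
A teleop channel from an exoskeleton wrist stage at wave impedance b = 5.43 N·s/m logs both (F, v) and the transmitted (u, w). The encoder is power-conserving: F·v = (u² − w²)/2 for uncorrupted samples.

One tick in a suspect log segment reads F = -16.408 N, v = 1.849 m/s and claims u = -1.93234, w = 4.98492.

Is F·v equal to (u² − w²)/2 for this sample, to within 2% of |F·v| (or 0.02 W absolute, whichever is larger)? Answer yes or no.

no

F·v = (-16.408)×1.849 = -30.3384 W.
(u² − w²)/2 = (3.7339 − 24.8494)/2 = -10.5577 W.
|Δ| = 19.7806;  2% of max(1, |F·v|) = 0.6068.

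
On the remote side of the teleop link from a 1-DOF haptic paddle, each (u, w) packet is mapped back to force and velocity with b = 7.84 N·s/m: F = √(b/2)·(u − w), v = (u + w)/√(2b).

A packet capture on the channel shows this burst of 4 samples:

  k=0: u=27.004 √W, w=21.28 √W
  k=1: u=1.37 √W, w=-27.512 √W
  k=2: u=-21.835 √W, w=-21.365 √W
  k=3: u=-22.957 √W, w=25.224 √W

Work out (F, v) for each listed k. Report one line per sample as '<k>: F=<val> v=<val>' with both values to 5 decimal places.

0: F=11.33294 v=12.19355
1: F=57.18344 v=-6.60185
2: F=-0.93055 v=-10.90965
3: F=-95.39351 v=0.57250

k=0: u−w=5.72400, u+w=48.28400; √(b/2)=1.97990, √(2b)=3.95980; F=1.97990×5.724=11.33294, v=48.28400/3.95980=12.19355
k=1: u−w=28.88200, u+w=-26.14200; √(b/2)=1.97990, √(2b)=3.95980; F=1.97990×28.882=57.18344, v=-26.14200/3.95980=-6.60185
k=2: u−w=-0.47000, u+w=-43.20000; √(b/2)=1.97990, √(2b)=3.95980; F=1.97990×(-0.47)=-0.93055, v=-43.20000/3.95980=-10.90965
k=3: u−w=-48.18100, u+w=2.26700; √(b/2)=1.97990, √(2b)=3.95980; F=1.97990×(-48.181)=-95.39351, v=2.26700/3.95980=0.57250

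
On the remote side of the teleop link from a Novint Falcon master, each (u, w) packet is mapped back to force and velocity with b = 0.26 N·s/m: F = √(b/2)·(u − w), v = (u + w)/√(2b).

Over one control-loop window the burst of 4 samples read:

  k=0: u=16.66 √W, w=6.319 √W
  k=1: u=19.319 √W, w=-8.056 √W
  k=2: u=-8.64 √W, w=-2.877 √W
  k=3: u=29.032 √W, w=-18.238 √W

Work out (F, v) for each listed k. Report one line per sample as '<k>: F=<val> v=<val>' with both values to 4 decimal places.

0: F=3.7285 v=31.8661
1: F=9.8702 v=15.6190
2: F=-2.0779 v=-15.9712
3: F=17.0434 v=14.9686

k=0: u−w=10.3410, u+w=22.9790; √(b/2)=0.3606, √(2b)=0.7211; F=0.3606×10.341=3.7285, v=22.9790/0.7211=31.8661
k=1: u−w=27.3750, u+w=11.2630; √(b/2)=0.3606, √(2b)=0.7211; F=0.3606×27.375=9.8702, v=11.2630/0.7211=15.6190
k=2: u−w=-5.7630, u+w=-11.5170; √(b/2)=0.3606, √(2b)=0.7211; F=0.3606×(-5.763)=-2.0779, v=-11.5170/0.7211=-15.9712
k=3: u−w=47.2700, u+w=10.7940; √(b/2)=0.3606, √(2b)=0.7211; F=0.3606×47.27=17.0434, v=10.7940/0.7211=14.9686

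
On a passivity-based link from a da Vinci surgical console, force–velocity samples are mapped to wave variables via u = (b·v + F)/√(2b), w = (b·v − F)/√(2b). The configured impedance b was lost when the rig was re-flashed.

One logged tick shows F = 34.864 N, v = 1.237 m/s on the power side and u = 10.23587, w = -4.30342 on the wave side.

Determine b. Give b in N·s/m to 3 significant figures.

u + w = 5.93245;  u + w = √(2b)·v, so √(2b) = 5.93245/1.237 = 4.79584.
b = (√(2b))²/2 = 23.00005/2 = 11.50002.
(Check via u − w = 2F/√(2b): u − w = 14.53929, 2F/√(2b) = 14.53928.)

b = 11.5 N·s/m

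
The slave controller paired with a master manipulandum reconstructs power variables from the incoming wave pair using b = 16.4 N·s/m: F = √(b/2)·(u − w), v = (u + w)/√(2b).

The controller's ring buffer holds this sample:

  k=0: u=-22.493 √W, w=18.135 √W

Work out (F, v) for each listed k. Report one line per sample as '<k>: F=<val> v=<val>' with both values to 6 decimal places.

0: F=-116.340887 v=-0.760940

k=0: u−w=-40.628000, u+w=-4.358000; √(b/2)=2.863564, √(2b)=5.727128; F=2.863564×(-40.628)=-116.340887, v=-4.358000/5.727128=-0.760940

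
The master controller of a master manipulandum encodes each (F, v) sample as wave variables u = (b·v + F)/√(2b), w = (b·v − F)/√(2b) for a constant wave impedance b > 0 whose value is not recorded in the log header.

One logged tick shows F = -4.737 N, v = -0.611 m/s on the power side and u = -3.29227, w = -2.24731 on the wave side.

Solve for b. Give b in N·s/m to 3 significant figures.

u + w = -5.5396;  u + w = √(2b)·v, so √(2b) = -5.5396/(-0.611) = 9.0664.
b = (√(2b))²/2 = 82.1999/2 = 41.0999.
(Check via u − w = 2F/√(2b): u − w = -1.0450, 2F/√(2b) = -1.0450.)

b = 41.1 N·s/m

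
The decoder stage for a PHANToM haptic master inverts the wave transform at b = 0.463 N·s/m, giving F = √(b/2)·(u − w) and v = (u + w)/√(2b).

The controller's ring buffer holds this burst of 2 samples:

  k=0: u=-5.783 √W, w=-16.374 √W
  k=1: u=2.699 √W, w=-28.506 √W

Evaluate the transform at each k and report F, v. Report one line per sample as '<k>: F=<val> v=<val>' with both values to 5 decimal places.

0: F=5.09580 v=-23.02531
1: F=15.01411 v=-26.81835

k=0: u−w=10.59100, u+w=-22.15700; √(b/2)=0.48114, √(2b)=0.96229; F=0.48114×10.591=5.09580, v=-22.15700/0.96229=-23.02531
k=1: u−w=31.20500, u+w=-25.80700; √(b/2)=0.48114, √(2b)=0.96229; F=0.48114×31.205=15.01411, v=-25.80700/0.96229=-26.81835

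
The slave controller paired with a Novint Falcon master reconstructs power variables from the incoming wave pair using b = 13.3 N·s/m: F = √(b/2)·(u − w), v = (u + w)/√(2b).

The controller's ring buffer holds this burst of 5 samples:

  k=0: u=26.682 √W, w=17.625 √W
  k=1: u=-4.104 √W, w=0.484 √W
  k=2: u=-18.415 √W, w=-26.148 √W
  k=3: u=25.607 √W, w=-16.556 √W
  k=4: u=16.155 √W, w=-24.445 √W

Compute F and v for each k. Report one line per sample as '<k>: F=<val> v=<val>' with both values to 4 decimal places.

k=0: u−w=9.0570, u+w=44.3070; √(b/2)=2.5788, √(2b)=5.1575; F=2.5788×9.057=23.3558, v=44.3070/5.1575=8.5908
k=1: u−w=-4.5880, u+w=-3.6200; √(b/2)=2.5788, √(2b)=5.1575; F=2.5788×(-4.588)=-11.8313, v=-3.6200/5.1575=-0.7019
k=2: u−w=7.7330, u+w=-44.5630; √(b/2)=2.5788, √(2b)=5.1575; F=2.5788×7.733=19.9415, v=-44.5630/5.1575=-8.6404
k=3: u−w=42.1630, u+w=9.0510; √(b/2)=2.5788, √(2b)=5.1575; F=2.5788×42.163=108.7282, v=9.0510/5.1575=1.7549
k=4: u−w=40.6000, u+w=-8.2900; √(b/2)=2.5788, √(2b)=5.1575; F=2.5788×40.6=104.6976, v=-8.2900/5.1575=-1.6074

0: F=23.3558 v=8.5908
1: F=-11.8313 v=-0.7019
2: F=19.9415 v=-8.6404
3: F=108.7282 v=1.7549
4: F=104.6976 v=-1.6074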